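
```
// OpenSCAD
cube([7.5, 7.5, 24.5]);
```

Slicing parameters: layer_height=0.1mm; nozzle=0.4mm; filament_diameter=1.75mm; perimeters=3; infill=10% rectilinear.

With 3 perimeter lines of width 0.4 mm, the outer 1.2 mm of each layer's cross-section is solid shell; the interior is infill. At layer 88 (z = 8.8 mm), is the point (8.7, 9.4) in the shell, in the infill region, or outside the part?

At z = 8.8 mm: the 7.5×7.5 cube contributes its full rectangle. Overall, the cross-section is a single solid region. The nearest boundary edge runs (7.50, 0.00)→(7.50, 7.50); distance from the point to it = 2.25 mm. The point is not inside any of the regions above, so it lies outside the cross-section (2.25 mm from the nearest boundary).

outside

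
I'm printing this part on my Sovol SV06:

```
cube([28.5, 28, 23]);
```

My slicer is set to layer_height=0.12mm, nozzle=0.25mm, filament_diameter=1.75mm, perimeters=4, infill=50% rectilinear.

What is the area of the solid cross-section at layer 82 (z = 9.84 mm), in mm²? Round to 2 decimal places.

At z = 9.84 mm: the cube (footprint 28.5×28) is included at this height (area 798.00 mm²). Overall, the cross-section is a single solid region. Net area = 798.00 mm².

798.00 mm²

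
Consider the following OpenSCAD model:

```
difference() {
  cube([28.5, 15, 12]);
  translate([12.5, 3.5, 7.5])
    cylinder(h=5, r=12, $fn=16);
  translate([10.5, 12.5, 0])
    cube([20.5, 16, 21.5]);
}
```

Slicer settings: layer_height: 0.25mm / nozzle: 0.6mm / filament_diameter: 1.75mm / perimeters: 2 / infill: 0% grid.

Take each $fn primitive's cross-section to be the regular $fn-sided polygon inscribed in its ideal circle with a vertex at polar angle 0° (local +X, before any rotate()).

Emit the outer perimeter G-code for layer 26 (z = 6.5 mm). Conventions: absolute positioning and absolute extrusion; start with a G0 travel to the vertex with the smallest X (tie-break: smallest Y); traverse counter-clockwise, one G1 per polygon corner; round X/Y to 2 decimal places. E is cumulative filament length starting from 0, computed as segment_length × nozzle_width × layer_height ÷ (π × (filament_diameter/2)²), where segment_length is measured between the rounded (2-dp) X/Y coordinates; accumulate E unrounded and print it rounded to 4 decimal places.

G0 X0.00 Y0.00 Z6.50
G1 X28.50 Y0.00 E1.7773
G1 X28.50 Y12.50 E2.5569
G1 X10.50 Y12.50 E3.6794
G1 X10.50 Y15.00 E3.8353
G1 X0.00 Y15.00 E4.4901
G1 X0.00 Y0.00 E5.4256

At z = 6.5 mm: the 28.5×15 cube contributes its full rectangle; the cylinder at (12.5, 3.5) is not intersected at this z (z outside [7.5, 12.5]); the cube at (10.5, 12.5) (footprint 20.5×16) is included at this height; After the difference (first − rest): starting from the 28.5×15 cube, the 20.5×16 cube at (10.5, 12.5) partially overlaps it — only the 45.00 mm² overlap (of its 328.00 mm²) is removed, clipping the outline — 1 connected region. The outline is a single polygon with 6 vertices. Extrusion per mm of travel: 0.6 × 0.25 / (π × 0.875²) = 0.062363. Accumulating E over each segment gives final E = 5.4256.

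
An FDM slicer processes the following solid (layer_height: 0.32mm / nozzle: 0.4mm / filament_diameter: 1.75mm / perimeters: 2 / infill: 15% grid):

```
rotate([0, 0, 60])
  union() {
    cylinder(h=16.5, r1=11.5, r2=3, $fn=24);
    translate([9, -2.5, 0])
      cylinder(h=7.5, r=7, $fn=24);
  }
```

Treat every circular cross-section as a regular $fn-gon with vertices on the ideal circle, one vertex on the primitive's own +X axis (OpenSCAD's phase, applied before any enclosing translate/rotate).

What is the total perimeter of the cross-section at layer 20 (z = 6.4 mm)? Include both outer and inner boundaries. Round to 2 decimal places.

67.88 mm

At z = 6.4 mm: the cone contributes a regular 24-gon of circumradius 8.203 (interpolated between r1=11.5 and r2=3 at t=0.388) (perimeter = 2·24·8.203·sin(180°/24) = 51.39 mm); the r=7 cylinder at (9, -2.5) contributes a regular 24-gon of circumradius 7 (perimeter = 2·24·7.000·sin(180°/24) = 43.86 mm); Merging all regions: the regions partially overlap (shared area 47.59 mm²), so the edge portions inside another operand are dropped and the merged outline is re-measured after clipping — boundary = 67.88 mm; (rotated 60° about Z; rotation is an isometry so areas/perimeters/island counts are preserved). Overall, the cross-section is a single solid region. Total boundary length (outer) = 67.88 mm.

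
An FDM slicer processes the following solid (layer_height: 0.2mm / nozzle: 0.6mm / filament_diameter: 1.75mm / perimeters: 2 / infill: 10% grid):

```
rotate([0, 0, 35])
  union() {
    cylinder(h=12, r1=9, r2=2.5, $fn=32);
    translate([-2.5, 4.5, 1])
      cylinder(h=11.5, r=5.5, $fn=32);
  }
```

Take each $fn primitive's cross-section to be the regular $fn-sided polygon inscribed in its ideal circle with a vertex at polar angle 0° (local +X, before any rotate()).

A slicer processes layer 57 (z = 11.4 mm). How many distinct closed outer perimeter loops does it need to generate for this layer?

At z = 11.4 mm: the cone contributes a regular 32-gon of circumradius 2.825 (interpolated between r1=9 and r2=2.5 at t=0.950); the cylinder at (-2.5, 4.5): section is a regular 32-gon, circumradius r=5.5; Merging all regions: the regions partially overlap (shared area 12.93 mm²), so overlapping operands fuse into one piece — 1 connected region; (whole slice rotated 35° about Z — lengths, areas and connectivity unchanged). The result has 1 disconnected region.

1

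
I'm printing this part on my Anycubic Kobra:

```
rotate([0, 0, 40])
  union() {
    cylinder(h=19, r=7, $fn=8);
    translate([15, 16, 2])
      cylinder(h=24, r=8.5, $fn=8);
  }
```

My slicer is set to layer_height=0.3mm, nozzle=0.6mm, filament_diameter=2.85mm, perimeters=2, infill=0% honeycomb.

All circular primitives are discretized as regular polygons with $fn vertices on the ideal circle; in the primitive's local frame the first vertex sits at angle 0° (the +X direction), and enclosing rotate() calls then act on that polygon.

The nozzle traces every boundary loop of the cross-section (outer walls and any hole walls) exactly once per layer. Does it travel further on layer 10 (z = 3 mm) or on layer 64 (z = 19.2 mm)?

Layer 10 (z = 3): the r=7 cylinder gives a regular 8-gon of circumradius 7 (constant along its height) (perimeter = 2·8·7.000·sin(180°/8) = 42.86 mm); the r=8.5 cylinder at (15, 16) gives a regular 8-gon of circumradius 8.5 (constant along its height) (perimeter = 2·8·8.500·sin(180°/8) = 52.04 mm); Taking the union: the 2 present regions are separate (no shared area or edge), so areas and boundary lengths simply add and each stays a separate island — boundary = 94.91 mm; (whole slice rotated 40° about Z — lengths, areas and connectivity unchanged). So its perimeter = 94.91 mm. Layer 64 (z = 19.2): the cylinder does not reach this height (z outside [0, 19]); the r=8.5 cylinder at (15, 16) gives a regular 8-gon of circumradius 8.5 (constant along its height) (perimeter = 2·8·8.500·sin(180°/8) = 52.04 mm); Merging all regions: only the r=8.5 cylinder at (15, 16) is present, so the union is just that shape — boundary = 52.04 mm; (rotated 40° about Z; rotation is an isometry so areas/perimeters/island counts are preserved). So its perimeter = 52.04 mm. Layer 10 is larger (94.91 vs 52.04 mm).

layer 10 (z = 3 mm)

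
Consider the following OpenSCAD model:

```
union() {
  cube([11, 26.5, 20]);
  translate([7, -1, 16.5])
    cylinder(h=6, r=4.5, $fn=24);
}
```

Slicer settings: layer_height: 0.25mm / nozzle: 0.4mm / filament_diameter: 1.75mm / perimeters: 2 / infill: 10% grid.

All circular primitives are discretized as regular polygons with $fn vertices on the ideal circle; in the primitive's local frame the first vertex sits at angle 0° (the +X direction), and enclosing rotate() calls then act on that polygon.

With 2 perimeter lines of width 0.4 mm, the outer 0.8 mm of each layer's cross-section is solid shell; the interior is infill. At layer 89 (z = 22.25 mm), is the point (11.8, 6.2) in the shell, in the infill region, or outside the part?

outside

At z = 22.25 mm: the cube does not reach this height (z outside [0, 20]); the cylinder at (7, -1): section is a regular 24-gon, circumradius r=4.5; Combining (union): only the r=4.5 cylinder at (7, -1) is present, so the union is just that shape — 1 connected region. Overall, the cross-section is a single solid region. The nearest boundary edge runs (10.18, 2.18)→(9.25, 2.90); distance from the point to it = 4.17 mm. The point is not inside any of the regions above, so it lies outside the cross-section (4.17 mm from the nearest boundary).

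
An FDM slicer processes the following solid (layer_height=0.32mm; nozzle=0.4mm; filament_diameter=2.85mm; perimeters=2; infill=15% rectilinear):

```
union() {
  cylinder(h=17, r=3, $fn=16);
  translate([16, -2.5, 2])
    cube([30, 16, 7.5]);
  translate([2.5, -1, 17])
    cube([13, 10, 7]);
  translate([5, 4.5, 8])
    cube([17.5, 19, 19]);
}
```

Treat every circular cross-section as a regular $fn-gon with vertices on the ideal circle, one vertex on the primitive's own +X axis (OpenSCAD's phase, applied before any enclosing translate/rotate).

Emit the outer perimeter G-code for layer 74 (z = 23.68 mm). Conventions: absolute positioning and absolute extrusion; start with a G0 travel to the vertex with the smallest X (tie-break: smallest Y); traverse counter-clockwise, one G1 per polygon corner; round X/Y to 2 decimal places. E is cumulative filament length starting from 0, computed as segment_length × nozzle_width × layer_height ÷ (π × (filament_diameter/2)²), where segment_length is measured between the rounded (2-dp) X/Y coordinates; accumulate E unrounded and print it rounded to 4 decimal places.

At z = 23.68 mm: the cylinder does not reach this height (z outside [0, 17]); the cube at (16, -2.5) is absent (z outside [2, 9.5]); the cube at (2.5, -1) (footprint 13×10) is included at this height; the cube at (5, 4.5) (footprint 17.5×19) is included at this height; Combining (union): the regions partially overlap (shared area 47.25 mm²), so overlapping operands fuse into one piece — 1 connected region. The outline is a single polygon with 8 vertices. Extrusion per mm of travel: 0.4 × 0.32 / (π × 1.425²) = 0.020065. Accumulating E over each segment gives final E = 1.7857.

G0 X2.50 Y-1.00 Z23.68
G1 X15.50 Y-1.00 E0.2608
G1 X15.50 Y4.50 E0.3712
G1 X22.50 Y4.50 E0.5116
G1 X22.50 Y23.50 E0.8929
G1 X5.00 Y23.50 E1.2440
G1 X5.00 Y9.00 E1.5349
G1 X2.50 Y9.00 E1.5851
G1 X2.50 Y-1.00 E1.7857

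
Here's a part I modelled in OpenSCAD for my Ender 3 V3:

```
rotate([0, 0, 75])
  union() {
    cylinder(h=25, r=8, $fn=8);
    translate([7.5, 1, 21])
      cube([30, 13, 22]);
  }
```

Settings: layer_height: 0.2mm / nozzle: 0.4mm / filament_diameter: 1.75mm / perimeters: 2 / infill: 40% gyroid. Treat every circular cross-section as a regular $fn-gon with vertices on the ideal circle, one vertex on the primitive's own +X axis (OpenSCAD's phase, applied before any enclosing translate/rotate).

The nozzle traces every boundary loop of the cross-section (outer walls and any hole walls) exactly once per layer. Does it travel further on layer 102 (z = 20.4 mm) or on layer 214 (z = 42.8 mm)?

layer 214 (z = 42.8 mm)

Layer 102 (z = 20.4): the cylinder: section is a regular 8-gon, circumradius r=8 (perimeter = 2·8·8.000·sin(180°/8) = 48.98 mm); the cube at (7.5, 1) is absent (z outside [21, 43]); Merging all regions: only the r=8 cylinder is present, so the union is just that shape — boundary = 48.98 mm; (rotated 75° about Z; rotation is an isometry so areas/perimeters/island counts are preserved). So its perimeter = 48.98 mm. Layer 214 (z = 42.8): the cylinder is not intersected at this z (z outside [0, 25]); the cube at (7.5, 1) (footprint 30×13) is included at this height (perimeter 86.00 mm); Merging all regions: only the 30×13 cube at (7.5, 1) is present, so the union is just that shape — boundary = 86.00 mm; (whole slice rotated 75° about Z — lengths, areas and connectivity unchanged). So its perimeter = 86.00 mm. Layer 214 is larger (86.00 vs 48.98 mm).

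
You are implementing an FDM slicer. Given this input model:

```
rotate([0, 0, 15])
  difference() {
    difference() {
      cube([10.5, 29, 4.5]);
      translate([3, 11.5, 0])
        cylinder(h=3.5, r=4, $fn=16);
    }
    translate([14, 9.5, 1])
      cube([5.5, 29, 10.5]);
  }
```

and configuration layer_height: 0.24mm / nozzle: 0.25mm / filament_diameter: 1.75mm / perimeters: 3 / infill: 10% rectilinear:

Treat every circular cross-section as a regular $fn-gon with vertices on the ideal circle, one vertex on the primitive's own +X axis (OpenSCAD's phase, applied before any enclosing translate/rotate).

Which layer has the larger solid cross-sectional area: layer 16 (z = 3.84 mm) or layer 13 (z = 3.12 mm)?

layer 16 (z = 3.84 mm)

Layer 16 (z = 3.84): the cube (footprint 10.5×29) is included at this height (area 304.50 mm²); the cylinder at (3, 11.5) does not reach this height (z outside [0, 3.5]); Taking the first minus the rest: none of the subtracted shapes is present at this height, so the 10.5×29 cube is unchanged — area = 304.50 mm²; the 5.5×29 cube at (14, 9.5) contributes its full rectangle (area 159.50 mm²); Taking the first minus the rest: starting from that combined region (304.50 mm²), the 5.5×29 cube at (14, 9.5) misses the remaining region (no effect) — area = 304.50 mm²; (rotated 15° about Z; rotation is an isometry so areas/perimeters/island counts are preserved). So its area = 304.50 mm². Layer 13 (z = 3.12): the cube is present — its section is the full 10.5×29 rectangle (area 304.50 mm²); the cylinder at (3, 11.5): section is a regular 16-gon, circumradius r=4 (area = (16/2)·4.000²·sin(360°/16) = 48.98 mm²); After the difference (first − rest): starting from the 10.5×29 cube (304.50 mm²), the r=4 cylinder at (3, 11.5) partially overlaps it — only the 45.66 mm² overlap (of its 48.98 mm²) is removed, clipping the outline — area = 258.84 mm²; the cube at (14, 9.5) is present — its section is the full 5.5×29 rectangle (area 159.50 mm²); After the difference (first − rest): starting from that combined region (258.84 mm²), the 5.5×29 cube at (14, 9.5) misses the remaining region (no effect) — area = 258.84 mm²; (whole slice rotated 15° about Z — lengths, areas and connectivity unchanged). So its area = 258.84 mm². Layer 16 is larger (304.50 vs 258.84 mm²).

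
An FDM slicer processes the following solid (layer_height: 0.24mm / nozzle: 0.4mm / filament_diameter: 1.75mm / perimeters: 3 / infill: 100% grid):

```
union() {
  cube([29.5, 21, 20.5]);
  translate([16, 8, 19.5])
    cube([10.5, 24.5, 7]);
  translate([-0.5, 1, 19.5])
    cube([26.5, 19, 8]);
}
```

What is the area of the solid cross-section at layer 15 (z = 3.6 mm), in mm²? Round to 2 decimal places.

At z = 3.6 mm: the cube (footprint 29.5×21) is included at this height (area 619.50 mm²); the cube at (16, 8) is absent (z outside [19.5, 26.5]); the cube at (-0.5, 1) is absent (z outside [19.5, 27.5]); Combining (union): only the 29.5×21 cube is present, so the union is just that shape — area = 619.50 mm². Overall, the cross-section is a single solid region. Net area = 619.50 mm².

619.50 mm²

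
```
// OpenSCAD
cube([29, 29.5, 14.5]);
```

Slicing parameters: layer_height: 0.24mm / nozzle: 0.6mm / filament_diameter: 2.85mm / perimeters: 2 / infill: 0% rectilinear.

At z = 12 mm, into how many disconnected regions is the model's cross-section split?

1

At z = 12 mm: the 29×29.5 cube contributes its full rectangle. The result has 1 disconnected region.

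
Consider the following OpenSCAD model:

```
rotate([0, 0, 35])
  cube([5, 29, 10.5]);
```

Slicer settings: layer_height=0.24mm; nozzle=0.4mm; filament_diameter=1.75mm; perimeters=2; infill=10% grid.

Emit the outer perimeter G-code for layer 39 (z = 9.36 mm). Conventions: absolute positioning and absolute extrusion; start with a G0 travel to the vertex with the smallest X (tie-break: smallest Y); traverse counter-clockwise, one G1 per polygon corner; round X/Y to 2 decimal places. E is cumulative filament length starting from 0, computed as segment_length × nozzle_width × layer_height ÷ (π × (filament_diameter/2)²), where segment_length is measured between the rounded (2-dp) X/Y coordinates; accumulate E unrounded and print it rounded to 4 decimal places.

G0 X-16.63 Y23.76 Z9.36
G1 X0.00 Y0.00 E1.1575
G1 X4.10 Y2.87 E1.3573
G1 X-12.54 Y26.62 E2.5147
G1 X-16.63 Y23.76 E2.7139

At z = 9.36 mm: the cube is present — its section is the full 5×29 rectangle; (rotated 35° about Z; rotation is an isometry so areas/perimeters/island counts are preserved). The outline is a single polygon with 4 vertices. Extrusion per mm of travel: 0.4 × 0.24 / (π × 0.875²) = 0.039912. Accumulating E over each segment gives final E = 2.7139.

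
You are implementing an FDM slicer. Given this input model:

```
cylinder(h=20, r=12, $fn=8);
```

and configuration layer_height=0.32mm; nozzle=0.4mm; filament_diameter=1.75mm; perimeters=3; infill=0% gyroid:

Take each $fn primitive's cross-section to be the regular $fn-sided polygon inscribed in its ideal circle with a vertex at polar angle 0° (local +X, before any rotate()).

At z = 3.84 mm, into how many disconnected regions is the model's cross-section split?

At z = 3.84 mm: the cylinder: section is a regular 8-gon, circumradius r=12. The result has 1 disconnected region.

1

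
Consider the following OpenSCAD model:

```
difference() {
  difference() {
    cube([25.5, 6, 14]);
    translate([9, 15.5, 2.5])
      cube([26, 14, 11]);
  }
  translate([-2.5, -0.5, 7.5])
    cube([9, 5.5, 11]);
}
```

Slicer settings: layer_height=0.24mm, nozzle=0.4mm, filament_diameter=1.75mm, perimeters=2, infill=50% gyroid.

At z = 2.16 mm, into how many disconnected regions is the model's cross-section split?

At z = 2.16 mm: the cube (footprint 25.5×6) is included at this height; the cube at (9, 15.5) does not reach this height (z outside [2.5, 13.5]); Subtracting the remaining from the first: none of the subtracted shapes is present at this height, so the 25.5×6 cube is unchanged — 1 connected region; the cube at (-2.5, -0.5) does not reach this height (z outside [7.5, 18.5]); Subtracting the remaining from the first: none of the subtracted shapes is present at this height, so the result so far is unchanged — 1 connected region. The result has 1 disconnected region.

1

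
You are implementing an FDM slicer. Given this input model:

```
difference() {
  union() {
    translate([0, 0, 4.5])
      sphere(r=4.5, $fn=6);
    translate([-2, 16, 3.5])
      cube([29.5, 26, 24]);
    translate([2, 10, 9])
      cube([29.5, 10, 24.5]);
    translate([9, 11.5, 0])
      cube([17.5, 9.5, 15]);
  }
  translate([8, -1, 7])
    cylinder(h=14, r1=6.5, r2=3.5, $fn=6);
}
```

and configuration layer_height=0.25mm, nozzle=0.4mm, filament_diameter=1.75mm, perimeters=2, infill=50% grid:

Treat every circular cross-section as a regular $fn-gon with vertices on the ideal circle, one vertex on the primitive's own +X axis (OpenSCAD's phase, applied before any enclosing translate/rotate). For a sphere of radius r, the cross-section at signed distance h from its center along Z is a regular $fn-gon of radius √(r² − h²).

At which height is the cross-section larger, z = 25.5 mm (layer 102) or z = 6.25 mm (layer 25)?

layer 102 (z = 25.5 mm)

Layer 102 (z = 25.5): the sphere is absent (|z−center|=21.000 > r=4.5); the cube at (-2, 16) (footprint 29.5×26) is included at this height (area 767.00 mm²); the cube at (2, 10) (footprint 29.5×10) is included at this height (area 295.00 mm²); the cube at (9, 11.5) is absent (z outside [0, 15]); Combining (union): the regions partially overlap — summed areas 1062.00 mm² minus the doubly-counted overlap 102.00 mm² gives 960.00 mm² — area = 960.00 mm²; the cone at (8, -1) is absent (z outside [7, 21]); After the difference (first − rest): none of the subtracted shapes is present at this height, so the result so far is unchanged — area = 960.00 mm². So its area = 960.00 mm². Layer 25 (z = 6.25): the sphere: section is a regular 6-gon, circumradius = √(r²−h²) = √(4.5²−1.75²) = 4.146 (area = (6/2)·4.146²·sin(360°/6) = 44.65 mm²); the cube at (-2, 16) is present — its section is the full 29.5×26 rectangle (area 767.00 mm²); the cube at (2, 10) is not intersected at this z (z outside [9, 33.5]); the cube at (9, 11.5) is present — its section is the full 17.5×9.5 rectangle (area 166.25 mm²); Taking the union: the regions partially overlap — summed areas 977.90 mm² minus the doubly-counted overlap 87.50 mm² gives 890.40 mm² — area = 890.40 mm²; the cone at (8, -1) is absent (z outside [7, 21]); Subtracting the remaining from the first: none of the subtracted shapes is present at this height, so the result so far is unchanged — area = 890.40 mm². So its area = 890.40 mm². Layer 102 is larger (960.00 vs 890.40 mm²).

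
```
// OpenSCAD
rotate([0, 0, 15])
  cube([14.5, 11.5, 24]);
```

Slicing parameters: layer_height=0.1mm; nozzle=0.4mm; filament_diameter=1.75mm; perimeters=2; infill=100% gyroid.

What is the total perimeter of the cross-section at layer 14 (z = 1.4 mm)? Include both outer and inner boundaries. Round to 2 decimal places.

At z = 1.4 mm: the cube (footprint 14.5×11.5) is included at this height (perimeter 52.00 mm); (whole slice rotated 15° about Z — lengths, areas and connectivity unchanged). Overall, the cross-section is a single solid region. Total boundary length (outer) = 52.00 mm.

52.00 mm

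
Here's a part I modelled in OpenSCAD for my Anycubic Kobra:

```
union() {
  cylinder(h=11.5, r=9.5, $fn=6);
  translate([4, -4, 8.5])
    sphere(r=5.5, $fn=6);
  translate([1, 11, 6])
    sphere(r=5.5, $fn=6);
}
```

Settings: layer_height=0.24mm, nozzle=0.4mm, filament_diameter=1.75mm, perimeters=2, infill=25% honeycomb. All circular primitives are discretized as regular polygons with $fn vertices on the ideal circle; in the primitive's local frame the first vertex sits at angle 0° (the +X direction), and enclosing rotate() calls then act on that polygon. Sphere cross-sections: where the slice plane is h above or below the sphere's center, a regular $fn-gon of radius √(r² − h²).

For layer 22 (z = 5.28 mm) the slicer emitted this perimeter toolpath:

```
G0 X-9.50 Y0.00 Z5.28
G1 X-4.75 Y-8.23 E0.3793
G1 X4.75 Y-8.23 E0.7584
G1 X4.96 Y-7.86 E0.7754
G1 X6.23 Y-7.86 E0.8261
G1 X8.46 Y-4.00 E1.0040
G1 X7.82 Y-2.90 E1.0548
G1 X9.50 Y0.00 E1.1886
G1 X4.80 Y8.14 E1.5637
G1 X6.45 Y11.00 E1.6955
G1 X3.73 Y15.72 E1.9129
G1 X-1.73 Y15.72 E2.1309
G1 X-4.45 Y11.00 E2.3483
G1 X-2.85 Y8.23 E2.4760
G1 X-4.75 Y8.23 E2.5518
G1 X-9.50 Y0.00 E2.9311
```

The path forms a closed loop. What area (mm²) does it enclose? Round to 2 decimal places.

304.50 mm²

Apply the shoelace formula to the sequence of (X, Y) vertices; enclosed area = 304.50 mm².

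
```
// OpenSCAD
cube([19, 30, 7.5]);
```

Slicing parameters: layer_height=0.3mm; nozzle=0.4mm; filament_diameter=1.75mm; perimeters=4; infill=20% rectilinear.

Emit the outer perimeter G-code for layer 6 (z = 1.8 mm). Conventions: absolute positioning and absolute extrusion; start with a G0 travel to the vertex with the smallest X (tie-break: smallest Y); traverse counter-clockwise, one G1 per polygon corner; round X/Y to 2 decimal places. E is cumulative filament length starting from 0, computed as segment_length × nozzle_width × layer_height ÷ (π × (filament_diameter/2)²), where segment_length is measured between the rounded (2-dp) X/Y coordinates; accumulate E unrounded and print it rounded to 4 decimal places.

At z = 1.8 mm: the cube is present — its section is the full 19×30 rectangle. The outline is a single polygon with 4 vertices. Extrusion per mm of travel: 0.4 × 0.3 / (π × 0.875²) = 0.049890. Accumulating E over each segment gives final E = 4.8892.

G0 X0.00 Y0.00 Z1.80
G1 X19.00 Y0.00 E0.9479
G1 X19.00 Y30.00 E2.4446
G1 X0.00 Y30.00 E3.3925
G1 X0.00 Y0.00 E4.8892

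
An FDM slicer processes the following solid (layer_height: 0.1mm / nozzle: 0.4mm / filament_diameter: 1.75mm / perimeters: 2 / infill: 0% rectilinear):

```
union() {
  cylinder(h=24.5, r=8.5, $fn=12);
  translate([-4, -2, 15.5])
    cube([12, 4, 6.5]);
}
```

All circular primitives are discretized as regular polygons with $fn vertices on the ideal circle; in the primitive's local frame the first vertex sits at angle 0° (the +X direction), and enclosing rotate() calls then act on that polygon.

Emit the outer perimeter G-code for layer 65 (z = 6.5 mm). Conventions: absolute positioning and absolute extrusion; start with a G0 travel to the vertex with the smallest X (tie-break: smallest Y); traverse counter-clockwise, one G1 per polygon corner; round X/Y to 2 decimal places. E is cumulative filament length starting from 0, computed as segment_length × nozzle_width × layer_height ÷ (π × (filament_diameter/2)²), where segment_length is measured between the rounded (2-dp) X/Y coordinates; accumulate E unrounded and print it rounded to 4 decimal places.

G0 X-8.50 Y0.00 Z6.50
G1 X-7.36 Y-4.25 E0.0732
G1 X-4.25 Y-7.36 E0.1463
G1 X0.00 Y-8.50 E0.2195
G1 X4.25 Y-7.36 E0.2927
G1 X7.36 Y-4.25 E0.3658
G1 X8.50 Y0.00 E0.4390
G1 X7.36 Y4.25 E0.5122
G1 X4.25 Y7.36 E0.5853
G1 X0.00 Y8.50 E0.6585
G1 X-4.25 Y7.36 E0.7317
G1 X-7.36 Y4.25 E0.8048
G1 X-8.50 Y0.00 E0.8780

At z = 6.5 mm: the r=8.5 cylinder contributes a regular 12-gon of circumradius 8.5; the cube at (-4, -2) does not reach this height (z outside [15.5, 22]); Taking the union: only the r=8.5 cylinder is present, so the union is just that shape — 1 connected region. The outline is a single polygon with 12 vertices. Extrusion per mm of travel: 0.4 × 0.1 / (π × 0.875²) = 0.016630. Accumulating E over each segment gives final E = 0.8780.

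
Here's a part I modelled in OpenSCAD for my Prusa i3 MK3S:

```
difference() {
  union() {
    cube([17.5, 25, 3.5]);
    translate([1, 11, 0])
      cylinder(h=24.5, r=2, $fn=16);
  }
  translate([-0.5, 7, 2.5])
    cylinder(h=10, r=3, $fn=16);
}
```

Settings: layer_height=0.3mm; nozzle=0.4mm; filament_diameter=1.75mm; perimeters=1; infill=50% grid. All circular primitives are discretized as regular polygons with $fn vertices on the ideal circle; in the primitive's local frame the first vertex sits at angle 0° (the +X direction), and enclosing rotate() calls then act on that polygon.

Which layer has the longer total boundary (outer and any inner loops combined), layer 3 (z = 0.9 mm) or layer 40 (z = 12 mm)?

layer 3 (z = 0.9 mm)

Layer 3 (z = 0.9): the cube (footprint 17.5×25) is included at this height (perimeter 85.00 mm); the r=2 cylinder at (1, 11) gives a regular 16-gon of circumradius 2 (constant along its height) (perimeter = 2·16·2.000·sin(180°/16) = 12.49 mm); Merging all regions: the regions partially overlap (shared area 9.90 mm²), so the edge portions inside another operand are dropped and the merged outline is re-measured after clipping — boundary = 85.74 mm; the cylinder at (-0.5, 7) is not intersected at this z (z outside [2.5, 12.5]); Subtracting the remaining from the first: none of the subtracted shapes is present at this height, so that combined region is unchanged — boundary = 85.74 mm. So its perimeter = 85.74 mm. Layer 40 (z = 12): the cube is not intersected at this z (z outside [0, 3.5]); the r=2 cylinder at (1, 11) gives a regular 16-gon of circumradius 2 (constant along its height) (perimeter = 2·16·2.000·sin(180°/16) = 12.49 mm); Merging all regions: only the r=2 cylinder at (1, 11) is present, so the union is just that shape — boundary = 12.49 mm; the r=3 cylinder at (-0.5, 7) gives a regular 16-gon of circumradius 3 (constant along its height) (perimeter = 2·16·3.000·sin(180°/16) = 18.73 mm); After the difference (first − rest): starting from the result so far, the r=3 cylinder at (-0.5, 7) partially overlaps it — only the 1.08 mm² overlap (of its 27.55 mm²) is removed, clipping the outline — boundary = 12.35 mm. So its perimeter = 12.35 mm. Layer 3 is larger (85.74 vs 12.35 mm).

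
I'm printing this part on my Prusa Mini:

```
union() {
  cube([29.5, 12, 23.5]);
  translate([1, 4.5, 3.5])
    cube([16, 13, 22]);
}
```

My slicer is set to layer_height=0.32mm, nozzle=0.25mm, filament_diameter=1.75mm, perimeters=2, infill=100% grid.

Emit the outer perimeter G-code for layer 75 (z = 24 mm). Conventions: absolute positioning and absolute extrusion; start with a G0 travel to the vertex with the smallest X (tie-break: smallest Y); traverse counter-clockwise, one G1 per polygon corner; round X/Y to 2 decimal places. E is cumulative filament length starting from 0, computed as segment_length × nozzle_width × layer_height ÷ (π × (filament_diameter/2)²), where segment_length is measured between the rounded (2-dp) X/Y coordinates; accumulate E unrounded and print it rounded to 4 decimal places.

At z = 24 mm: the cube is not intersected at this z (z outside [0, 23.5]); the 16×13 cube at (1, 4.5) contributes its full rectangle; Combining (union): only the 16×13 cube at (1, 4.5) is present, so the union is just that shape — 1 connected region. The outline is a single polygon with 4 vertices. Extrusion per mm of travel: 0.25 × 0.32 / (π × 0.875²) = 0.033260. Accumulating E over each segment gives final E = 1.9291.

G0 X1.00 Y4.50 Z24.00
G1 X17.00 Y4.50 E0.5322
G1 X17.00 Y17.50 E0.9645
G1 X1.00 Y17.50 E1.4967
G1 X1.00 Y4.50 E1.9291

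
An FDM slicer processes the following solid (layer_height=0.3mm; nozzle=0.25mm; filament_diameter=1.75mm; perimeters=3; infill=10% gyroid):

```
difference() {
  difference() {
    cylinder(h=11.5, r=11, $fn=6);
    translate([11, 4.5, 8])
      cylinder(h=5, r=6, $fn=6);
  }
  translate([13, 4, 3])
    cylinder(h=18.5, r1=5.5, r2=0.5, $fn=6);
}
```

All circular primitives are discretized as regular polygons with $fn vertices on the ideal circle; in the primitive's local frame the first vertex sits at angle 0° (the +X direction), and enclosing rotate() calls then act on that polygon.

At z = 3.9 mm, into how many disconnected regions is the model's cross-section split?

1

At z = 3.9 mm: the r=11 cylinder gives a regular 6-gon of circumradius 11 (constant along its height); the cylinder at (11, 4.5) is not intersected at this z (z outside [8, 13]); Taking the first minus the rest: none of the subtracted shapes is present at this height, so the r=11 cylinder is unchanged — 1 connected region; the cone at (13, 4) (r1=5.5→r2=0.5) has section circumradius 5.257 here — a regular 6-gon; Subtracting the remaining from the first: starting from the result so far, the cone at (13, 4) partially overlaps it — only the 4.53 mm² overlap (of its 71.79 mm²) is removed, clipping the outline — 1 connected region. The result has 1 disconnected region.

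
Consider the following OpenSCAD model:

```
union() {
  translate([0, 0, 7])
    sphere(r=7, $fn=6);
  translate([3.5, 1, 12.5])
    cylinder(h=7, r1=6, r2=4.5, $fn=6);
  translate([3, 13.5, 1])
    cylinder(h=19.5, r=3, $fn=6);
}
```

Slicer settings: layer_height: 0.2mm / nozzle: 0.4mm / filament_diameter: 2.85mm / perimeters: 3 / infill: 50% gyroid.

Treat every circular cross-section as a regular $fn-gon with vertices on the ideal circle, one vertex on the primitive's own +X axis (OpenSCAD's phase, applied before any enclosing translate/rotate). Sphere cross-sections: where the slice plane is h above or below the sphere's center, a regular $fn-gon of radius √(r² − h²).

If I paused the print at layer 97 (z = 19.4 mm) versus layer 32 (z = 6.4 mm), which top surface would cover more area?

layer 32 (z = 6.4 mm)

Layer 97 (z = 19.4): the sphere does not reach this height (|z−center|=12.400 > r=7); the cone at (3.5, 1) (r1=6→r2=4.5) has section circumradius 4.521 here — a regular 6-gon (area = (6/2)·4.521²·sin(360°/6) = 53.11 mm²); the cylinder at (3, 13.5): section is a regular 6-gon, circumradius r=3 (area = (6/2)·3.000²·sin(360°/6) = 23.38 mm²); Merging all regions: the 2 present regions are separate (no shared area or edge), so areas and boundary lengths simply add and each stays a separate island — area = 76.50 mm². So its area = 76.50 mm². Layer 32 (z = 6.4): the r=7 sphere contributes a regular 6-gon of circumradius √(7²−0.6²) = 6.974 (area = (6/2)·6.974²·sin(360°/6) = 126.37 mm²); the cone at (3.5, 1) is not intersected at this z (z outside [12.5, 19.5]); the cylinder at (3, 13.5): section is a regular 6-gon, circumradius r=3 (area = (6/2)·3.000²·sin(360°/6) = 23.38 mm²); Taking the union: the 2 present regions are separate (no shared area or edge), so areas and boundary lengths simply add and each stays a separate island — area = 149.75 mm². So its area = 149.75 mm². Layer 32 is larger (149.75 vs 76.50 mm²).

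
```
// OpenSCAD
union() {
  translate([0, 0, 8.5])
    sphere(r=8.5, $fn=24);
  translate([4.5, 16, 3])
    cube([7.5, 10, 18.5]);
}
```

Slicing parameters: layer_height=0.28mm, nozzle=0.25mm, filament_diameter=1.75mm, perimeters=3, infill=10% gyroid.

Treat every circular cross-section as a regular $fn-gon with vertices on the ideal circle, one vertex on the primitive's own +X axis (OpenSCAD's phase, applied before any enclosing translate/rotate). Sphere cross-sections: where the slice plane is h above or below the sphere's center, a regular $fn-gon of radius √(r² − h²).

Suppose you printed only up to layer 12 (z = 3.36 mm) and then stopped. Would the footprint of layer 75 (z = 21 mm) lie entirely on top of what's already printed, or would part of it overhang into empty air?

entirely on top

Compare the two slices. At z = 3.36: the r=8.5 sphere contributes a regular 24-gon of circumradius √(8.5²−5.14²) = 6.770 (area = (24/2)·6.770²·sin(360°/24) = 142.34 mm²); the 7.5×10 cube at (4.5, 16) contributes its full rectangle (area 75.00 mm²); Merging all regions: the 2 present regions are separate (no shared area or edge), so areas and boundary lengths simply add and each stays a separate island — area = 217.34 mm². At z = 21: the sphere does not reach this height (|z−center|=12.500 > r=8.5); the cube at (4.5, 16) (footprint 7.5×10) is included at this height (area 75.00 mm²); Combining (union): only the 7.5×10 cube at (4.5, 16) is present, so the union is just that shape — area = 75.00 mm². Checking containment: the cross-section at z = 21 is a subset of the cross-section at z = 3.36.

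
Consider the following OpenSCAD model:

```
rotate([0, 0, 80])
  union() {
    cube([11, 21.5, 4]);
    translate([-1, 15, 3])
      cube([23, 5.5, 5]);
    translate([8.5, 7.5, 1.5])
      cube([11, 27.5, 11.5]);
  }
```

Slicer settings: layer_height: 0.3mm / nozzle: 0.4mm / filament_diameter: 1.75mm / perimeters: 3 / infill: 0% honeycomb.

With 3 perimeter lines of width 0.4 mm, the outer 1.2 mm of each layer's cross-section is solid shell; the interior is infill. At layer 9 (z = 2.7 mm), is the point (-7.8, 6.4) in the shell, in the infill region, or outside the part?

infill

At z = 2.7 mm: the cube (footprint 11×21.5) is included at this height; the cube at (-1, 15) is absent (z outside [3, 8]); the 11×27.5 cube at (8.5, 7.5) contributes its full rectangle; Merging all regions: the regions partially overlap (shared area 35.00 mm²), so overlapping operands fuse into one piece — 1 connected region; (whole slice rotated 80° about Z — lengths, areas and connectivity unchanged). Overall, the cross-section is a single solid region. Undo the 80° rotation: the query point maps to (4.948, 8.793) in the un-rotated model frame. The nearest boundary edge runs (0.00, 0.00)→(0.00, 21.50); distance from the point to it = 4.95 mm. The point is inside the cross-section and 4.95 mm from the nearest boundary — more than the 1.2 mm shell width (3 × 0.4), so it's in the infill interior.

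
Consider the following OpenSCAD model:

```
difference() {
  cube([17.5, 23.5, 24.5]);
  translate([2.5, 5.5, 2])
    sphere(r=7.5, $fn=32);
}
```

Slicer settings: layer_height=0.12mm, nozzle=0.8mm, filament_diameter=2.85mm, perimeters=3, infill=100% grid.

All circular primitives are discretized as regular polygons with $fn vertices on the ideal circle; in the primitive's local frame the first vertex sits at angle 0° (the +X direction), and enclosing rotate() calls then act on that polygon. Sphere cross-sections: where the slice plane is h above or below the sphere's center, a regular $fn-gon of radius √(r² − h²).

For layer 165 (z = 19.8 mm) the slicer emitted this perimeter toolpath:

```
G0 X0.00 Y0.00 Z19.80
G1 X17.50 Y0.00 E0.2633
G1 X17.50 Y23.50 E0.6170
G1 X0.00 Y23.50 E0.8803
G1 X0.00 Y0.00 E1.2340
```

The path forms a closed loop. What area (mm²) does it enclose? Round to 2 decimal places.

Apply the shoelace formula to the sequence of (X, Y) vertices; enclosed area = 411.25 mm².

411.25 mm²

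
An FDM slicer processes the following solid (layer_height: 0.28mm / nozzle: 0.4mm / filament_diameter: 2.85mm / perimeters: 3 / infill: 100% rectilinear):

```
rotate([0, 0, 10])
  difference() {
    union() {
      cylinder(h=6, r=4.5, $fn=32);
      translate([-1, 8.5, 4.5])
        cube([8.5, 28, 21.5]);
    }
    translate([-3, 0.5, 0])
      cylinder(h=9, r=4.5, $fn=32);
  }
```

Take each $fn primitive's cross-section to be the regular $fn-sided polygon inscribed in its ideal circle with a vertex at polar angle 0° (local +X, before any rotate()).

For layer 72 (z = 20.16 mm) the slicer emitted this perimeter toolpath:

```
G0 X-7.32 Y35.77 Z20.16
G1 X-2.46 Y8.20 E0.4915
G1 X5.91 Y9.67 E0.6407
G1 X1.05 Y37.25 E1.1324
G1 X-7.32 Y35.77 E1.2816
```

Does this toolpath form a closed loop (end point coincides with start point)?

Start point (G0): (-7.32, 35.77). End point (last G1): the path returns to the start — closed.

yes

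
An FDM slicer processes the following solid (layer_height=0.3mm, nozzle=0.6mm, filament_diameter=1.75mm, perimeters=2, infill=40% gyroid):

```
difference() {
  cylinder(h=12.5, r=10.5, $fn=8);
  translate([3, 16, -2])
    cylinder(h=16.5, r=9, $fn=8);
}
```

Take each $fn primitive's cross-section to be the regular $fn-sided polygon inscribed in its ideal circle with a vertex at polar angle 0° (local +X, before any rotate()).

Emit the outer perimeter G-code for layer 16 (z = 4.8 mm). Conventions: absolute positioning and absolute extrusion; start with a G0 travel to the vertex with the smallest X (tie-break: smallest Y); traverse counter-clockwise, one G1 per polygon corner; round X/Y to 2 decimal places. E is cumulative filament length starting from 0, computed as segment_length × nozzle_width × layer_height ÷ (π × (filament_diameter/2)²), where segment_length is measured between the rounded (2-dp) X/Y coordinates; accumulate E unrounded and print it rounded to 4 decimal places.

At z = 4.8 mm: the cylinder: section is a regular 8-gon, circumradius r=10.5; the cylinder at (3, 16): section is a regular 8-gon, circumradius r=9; Subtracting the remaining from the first: starting from the r=10.5 cylinder, the r=9 cylinder at (3, 16) partially overlaps it — only the 12.92 mm² overlap (of its 229.10 mm²) is removed, clipping the outline — 1 connected region. The outline is a single polygon with 10 vertices. Extrusion per mm of travel: 0.6 × 0.3 / (π × 0.875²) = 0.074835. Accumulating E over each segment gives final E = 4.8097.

G0 X-10.50 Y0.00 Z4.80
G1 X-7.42 Y-7.42 E0.6012
G1 X0.00 Y-10.50 E1.2024
G1 X7.42 Y-7.42 E1.8036
G1 X10.50 Y0.00 E2.4049
G1 X7.42 Y7.42 E3.0061
G1 X5.72 Y8.13 E3.1439
G1 X3.00 Y7.00 E3.3644
G1 X-2.72 Y9.37 E3.8277
G1 X-7.42 Y7.42 E4.2085
G1 X-10.50 Y0.00 E4.8097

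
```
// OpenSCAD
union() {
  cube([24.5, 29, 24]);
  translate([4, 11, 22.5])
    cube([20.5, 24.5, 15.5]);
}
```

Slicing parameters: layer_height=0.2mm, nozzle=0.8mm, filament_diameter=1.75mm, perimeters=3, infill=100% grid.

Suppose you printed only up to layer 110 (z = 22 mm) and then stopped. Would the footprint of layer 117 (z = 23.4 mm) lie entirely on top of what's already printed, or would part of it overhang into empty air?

Compare the two slices. At z = 22: the cube (footprint 24.5×29) is included at this height (area 710.50 mm²); the cube at (4, 11) does not reach this height (z outside [22.5, 38]); Taking the union: only the 24.5×29 cube is present, so the union is just that shape — area = 710.50 mm². At z = 23.4: the cube (footprint 24.5×29) is included at this height (area 710.50 mm²); the 20.5×24.5 cube at (4, 11) contributes its full rectangle (area 502.25 mm²); Combining (union): the regions partially overlap — summed areas 1212.75 mm² minus the doubly-counted overlap 369.00 mm² gives 843.75 mm² — area = 843.75 mm². Checking containment: at z = 23.4 the cross-section extends beyond the z = 22 cross-section by about 133.25 mm².

part overhangs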